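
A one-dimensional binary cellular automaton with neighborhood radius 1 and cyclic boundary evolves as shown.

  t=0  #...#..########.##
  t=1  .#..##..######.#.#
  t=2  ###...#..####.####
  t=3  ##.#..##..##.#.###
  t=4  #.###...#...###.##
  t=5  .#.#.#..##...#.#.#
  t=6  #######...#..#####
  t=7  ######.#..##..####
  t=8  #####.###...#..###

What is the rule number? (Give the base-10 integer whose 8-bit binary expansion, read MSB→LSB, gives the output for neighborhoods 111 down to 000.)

  ###|#  b7=1 t=0,i=8
  ##.|.  b6=0 t=0,i=0
  #.#|#  b5=1 t=0,i=15
  #..|#  b4=1 t=0,i=1
  .##|.  b3=0 t=0,i=7
  .#.|#  b2=1 t=0,i=4
  ..#|.  b1=0 t=0,i=3
  ...|.  b0=0 t=0,i=2
  bits 10110100 = 180

180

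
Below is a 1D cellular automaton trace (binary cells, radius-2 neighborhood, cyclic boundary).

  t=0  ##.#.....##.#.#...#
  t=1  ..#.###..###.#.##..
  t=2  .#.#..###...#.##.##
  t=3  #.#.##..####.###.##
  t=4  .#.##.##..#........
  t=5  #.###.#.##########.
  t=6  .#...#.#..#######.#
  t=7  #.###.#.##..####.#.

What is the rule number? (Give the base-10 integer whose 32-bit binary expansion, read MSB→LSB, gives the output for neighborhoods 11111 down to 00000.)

  [31] ##### => #  t=5,i=10
  [30] ####. => #  t=3,i=10
  [29] ###.# => .  t=0,i=1
  [28] ###.. => #  t=1,i=6
  [27] ##.## => .  t=2,i=16
  [26] ##.#. => #  t=0,i=2
  [25] ##..# => #  t=1,i=7
  [24] ##... => #  t=1,i=17
  [23] #.### => .  t=1,i=4
  [22] #.##. => #  t=1,i=15
  [21] #.#.# => .  t=0,i=12
  [20] #.#.. => .  t=0,i=3
  [19] #..## => #  t=1,i=8
  [18] #..#. => #  t=4,i=9
  [17] #...# => #  t=0,i=16
  [16] #.... => #  t=0,i=5
  [15] .#### => .  t=3,i=9
  [14] .###. => .  t=0,i=0
  [13] .##.# => #  t=0,i=10
  [12] .##.. => .  t=1,i=16
  [11] .#.## => #  t=1,i=3
  [10] .#.#. => #  t=0,i=13
  [9] .#..# => #  t=2,i=4
  [8] .#... => #  t=0,i=4
  [7] ..### => .  t=0,i=18
  [6] ..##. => #  t=0,i=9
  [5] ..#.# => .  t=1,i=2
  [4] ..#.. => #  t=4,i=10
  [3] ...## => .  t=0,i=8
  [2] ...#. => #  t=1,i=1
  [1] ....# => .  t=0,i=7
  [0] ..... => #  t=0,i=6
  bits 11010111010011110010111101010101 = 3612290901

3612290901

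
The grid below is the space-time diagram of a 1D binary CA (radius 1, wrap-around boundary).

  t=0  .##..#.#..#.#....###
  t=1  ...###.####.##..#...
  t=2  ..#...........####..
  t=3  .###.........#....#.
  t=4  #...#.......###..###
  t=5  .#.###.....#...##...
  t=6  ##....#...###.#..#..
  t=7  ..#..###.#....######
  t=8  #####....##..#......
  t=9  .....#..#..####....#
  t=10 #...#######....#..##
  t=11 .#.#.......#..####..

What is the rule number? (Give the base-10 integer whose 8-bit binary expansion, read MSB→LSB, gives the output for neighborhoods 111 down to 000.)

22

  [7] ### => .  t=0,i=18
  [6] ##. => .  t=0,i=2
  [5] #.# => .  t=0,i=0
  [4] #.. => #  t=0,i=3
  [3] .## => .  t=0,i=1
  [2] .#. => #  t=0,i=5
  [1] ..# => #  t=0,i=4
  [0] ... => .  t=0,i=14
  bits 00010110 = 22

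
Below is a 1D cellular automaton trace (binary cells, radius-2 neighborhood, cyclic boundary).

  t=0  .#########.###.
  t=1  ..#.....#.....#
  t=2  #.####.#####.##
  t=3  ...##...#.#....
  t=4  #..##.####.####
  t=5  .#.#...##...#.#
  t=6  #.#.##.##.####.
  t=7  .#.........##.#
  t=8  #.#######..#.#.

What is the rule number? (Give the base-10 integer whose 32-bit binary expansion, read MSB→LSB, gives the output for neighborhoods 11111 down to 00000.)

  [31] ##### => .  t=0,i=3
  [30] ####. => #  t=0,i=8
  [29] ###.# => .  t=0,i=9
  [28] ###.. => .  t=0,i=13
  [27] ##.## => .  t=0,i=10
  [26] ##.#. => #  t=6,i=14
  [25] ##..# => #  t=0,i=14
  [24] ##... => .  t=3,i=5
  [23] #.### => .  t=0,i=11
  [22] #.##. => .  t=6,i=4
  [21] #.#.# => .  t=5,i=1
  [20] #.#.. => .  t=3,i=10
  [19] #..## => .  t=0,i=0
  [18] #..#. => .  t=1,i=1
  [17] #...# => #  t=3,i=6
  [16] #.... => #  t=1,i=4
  [15] .#### => #  t=0,i=2
  [14] .###. => .  t=0,i=12
  [13] .##.# => .  t=4,i=4
  [12] .##.. => #  t=3,i=4
  [11] .#.## => .  t=6,i=3
  [10] .#.#. => #  t=3,i=9
  [9] .#..# => #  t=1,i=0
  [8] .#... => #  t=1,i=3
  [7] ..### => .  t=0,i=1
  [6] ..##. => #  t=3,i=3
  [5] ..#.# => #  t=3,i=8
  [4] ..#.. => #  t=1,i=2
  [3] ...## => .  t=3,i=2
  [2] ...#. => #  t=1,i=7
  [1] ....# => .  t=1,i=6
  [0] ..... => #  t=1,i=5
  bits 01000110000000111001011101110101 = 1174640501

1174640501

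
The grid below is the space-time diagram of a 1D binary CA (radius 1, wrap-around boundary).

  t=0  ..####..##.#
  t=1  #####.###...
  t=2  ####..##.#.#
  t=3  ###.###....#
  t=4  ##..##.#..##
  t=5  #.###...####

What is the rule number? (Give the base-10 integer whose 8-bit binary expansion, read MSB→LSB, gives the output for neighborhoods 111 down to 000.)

154

  ### -> #   bit 7 = 1  t=0,i=3
  ##. -> .   bit 6 = 0  t=0,i=5
  #.# -> .   bit 5 = 0  t=0,i=10
  #.. -> #   bit 4 = 1  t=0,i=0
  .## -> #   bit 3 = 1  t=0,i=2
  .#. -> .   bit 2 = 0  t=0,i=11
  ..# -> #   bit 1 = 1  t=0,i=1
  ... -> .   bit 0 = 0  t=1,i=10
  bits 10011010 = 154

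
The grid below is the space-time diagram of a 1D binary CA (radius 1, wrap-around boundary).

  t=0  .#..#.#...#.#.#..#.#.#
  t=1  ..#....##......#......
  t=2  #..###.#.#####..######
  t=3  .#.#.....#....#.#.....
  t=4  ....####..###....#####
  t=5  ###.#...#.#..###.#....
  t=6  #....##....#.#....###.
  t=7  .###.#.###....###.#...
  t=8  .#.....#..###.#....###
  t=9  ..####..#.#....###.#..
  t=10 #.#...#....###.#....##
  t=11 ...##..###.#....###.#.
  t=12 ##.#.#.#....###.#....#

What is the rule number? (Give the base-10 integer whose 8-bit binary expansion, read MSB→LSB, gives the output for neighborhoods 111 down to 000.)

  [7] ### => .  t=2,i=4
  [6] ##. => .  t=1,i=8
  [5] #.# => .  t=0,i=0
  [4] #.. => #  t=0,i=2
  [3] .## => #  t=1,i=7
  [2] .#. => .  t=0,i=1
  [1] ..# => .  t=0,i=3
  [0] ... => #  t=0,i=8
  bits 00011001 = 25

25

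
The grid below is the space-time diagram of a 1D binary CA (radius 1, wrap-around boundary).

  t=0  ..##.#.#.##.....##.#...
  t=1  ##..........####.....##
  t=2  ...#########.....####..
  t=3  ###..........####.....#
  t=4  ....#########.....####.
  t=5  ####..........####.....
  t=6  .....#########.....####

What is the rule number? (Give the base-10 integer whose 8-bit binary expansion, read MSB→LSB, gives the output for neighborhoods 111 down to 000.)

3

  [7] ### => .  t=1,i=0
  [6] ##. => .  t=0,i=3
  [5] #.# => .  t=0,i=4
  [4] #.. => .  t=0,i=11
  [3] .## => .  t=0,i=2
  [2] .#. => .  t=0,i=5
  [1] ..# => #  t=0,i=1
  [0] ... => #  t=0,i=0
  bits 00000011 = 3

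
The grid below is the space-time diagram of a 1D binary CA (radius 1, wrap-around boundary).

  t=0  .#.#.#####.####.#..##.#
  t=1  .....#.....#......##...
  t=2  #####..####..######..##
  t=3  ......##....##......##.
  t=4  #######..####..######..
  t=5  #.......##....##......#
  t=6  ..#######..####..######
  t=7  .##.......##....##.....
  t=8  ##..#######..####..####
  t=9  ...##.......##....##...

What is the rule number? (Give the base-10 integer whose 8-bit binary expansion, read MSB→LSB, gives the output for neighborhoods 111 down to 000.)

  [7] ### => .  t=0,i=6
  [6] ##. => .  t=0,i=9
  [5] #.# => .  t=0,i=0
  [4] #.. => .  t=0,i=17
  [3] .## => #  t=0,i=5
  [2] .#. => .  t=0,i=1
  [1] ..# => #  t=0,i=18
  [0] ... => #  t=1,i=0
  bits 00001011 = 11

11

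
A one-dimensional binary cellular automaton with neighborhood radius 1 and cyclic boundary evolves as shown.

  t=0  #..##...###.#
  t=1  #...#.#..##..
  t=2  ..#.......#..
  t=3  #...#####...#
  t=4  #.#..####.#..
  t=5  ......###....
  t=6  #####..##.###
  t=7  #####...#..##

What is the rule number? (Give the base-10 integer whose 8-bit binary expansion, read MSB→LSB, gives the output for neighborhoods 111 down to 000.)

193

  ###|#  b7=1 t=0,i=9
  ##.|#  b6=1 t=0,i=0
  #.#|.  b5=0 t=0,i=11
  #..|.  b4=0 t=0,i=1
  .##|.  b3=0 t=0,i=3
  .#.|.  b2=0 t=1,i=0
  ..#|.  b1=0 t=0,i=2
  ...|#  b0=1 t=0,i=6
  bits 11000001 = 193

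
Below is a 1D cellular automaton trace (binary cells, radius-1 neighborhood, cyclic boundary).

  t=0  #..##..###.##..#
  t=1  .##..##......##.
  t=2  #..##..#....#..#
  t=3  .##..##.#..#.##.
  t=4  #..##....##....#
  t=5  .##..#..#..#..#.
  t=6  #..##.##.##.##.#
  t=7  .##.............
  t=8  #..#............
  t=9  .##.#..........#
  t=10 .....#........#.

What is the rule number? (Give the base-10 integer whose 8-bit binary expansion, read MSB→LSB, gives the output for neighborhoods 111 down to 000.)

  nb ###: next=.  (t=0,i=8, bit7=0)
  nb ##.: next=.  (t=0,i=0, bit6=0)
  nb #.#: next=.  (t=0,i=10, bit5=0)
  nb #..: next=#  (t=0,i=1, bit4=1)
  nb .##: next=.  (t=0,i=3, bit3=0)
  nb .#.: next=.  (t=2,i=7, bit2=0)
  nb ..#: next=#  (t=0,i=2, bit1=1)
  nb ...: next=.  (t=1,i=8, bit0=0)
  bits 00010010 = 18

18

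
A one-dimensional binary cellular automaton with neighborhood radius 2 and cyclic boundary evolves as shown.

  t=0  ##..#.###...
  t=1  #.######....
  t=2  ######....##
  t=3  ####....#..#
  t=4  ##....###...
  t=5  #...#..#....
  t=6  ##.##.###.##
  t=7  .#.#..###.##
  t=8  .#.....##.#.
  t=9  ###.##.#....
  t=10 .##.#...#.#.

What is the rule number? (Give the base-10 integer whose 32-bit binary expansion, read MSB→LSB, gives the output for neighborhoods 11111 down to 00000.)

  [31] ##### => #  t=1,i=4
  [30] ####. => .  t=1,i=6
  [29] ###.# => #  t=6,i=1
  [28] ###.. => .  t=0,i=8
  [27] ##.## => .  t=6,i=2
  [26] ##.#. => .  t=7,i=0
  [25] ##..# => #  t=0,i=2
  [24] ##... => .  t=0,i=9
  [23] #.### => #  t=0,i=6
  [22] #.##. => #  t=6,i=3
  [21] #.#.# => #  t=7,i=1
  [20] #.#.. => .  t=7,i=3
  [19] #..## => .  t=3,i=10
  [18] #..#. => #  t=0,i=3
  [17] #...# => .  t=0,i=10
  [16] #.... => .  t=1,i=9
  [15] .#### => #  t=1,i=3
  [14] .###. => #  t=0,i=7
  [13] .##.# => .  t=6,i=4
  [12] .##.. => .  t=0,i=1
  [11] .#.## => #  t=0,i=5
  [10] .#.#. => .  t=7,i=2
  [9] .#..# => .  t=3,i=9
  [8] .#... => #  t=5,i=1
  [7] ..### => .  t=2,i=10
  [6] ..##. => #  t=0,i=0
  [5] ..#.# => #  t=0,i=4
  [4] ..#.. => #  t=3,i=8
  [3] ...## => .  t=0,i=11
  [2] ...#. => #  t=1,i=11
  [1] ....# => #  t=1,i=10
  [0] ..... => #  t=8,i=4
  bits 10100010111001001100100101110111 = 2732902775

2732902775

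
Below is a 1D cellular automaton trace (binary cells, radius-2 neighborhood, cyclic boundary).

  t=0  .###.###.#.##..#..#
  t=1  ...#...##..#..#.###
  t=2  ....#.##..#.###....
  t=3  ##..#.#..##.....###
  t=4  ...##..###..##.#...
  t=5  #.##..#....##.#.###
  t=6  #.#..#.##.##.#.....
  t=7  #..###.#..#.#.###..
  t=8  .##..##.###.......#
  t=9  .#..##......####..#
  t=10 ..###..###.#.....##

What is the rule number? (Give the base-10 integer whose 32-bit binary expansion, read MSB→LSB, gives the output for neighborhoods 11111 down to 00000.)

  [31] ##### => .  t=3,i=18
  [30] ####. => .  t=3,i=0
  [29] ###.# => #  t=0,i=3
  [28] ###.. => .  t=1,i=18
  [27] ##.## => .  t=0,i=4
  [26] ##.#. => #  t=0,i=8
  [25] ##..# => .  t=0,i=13
  [24] ##... => .  t=1,i=0
  [23] #.### => .  t=0,i=1
  [22] #.##. => #  t=0,i=11
  [21] #.#.# => .  t=0,i=9
  [20] #.#.. => .  t=3,i=6
  [19] #..## => #  t=3,i=8
  [18] #..#. => #  t=0,i=14
  [17] #...# => .  t=1,i=1
  [16] #.... => #  t=2,i=16
  [15] .#### => .  t=3,i=17
  [14] .###. => .  t=0,i=2
  [13] .##.# => .  t=4,i=13
  [12] .##.. => .  t=0,i=12
  [11] .#.## => .  t=0,i=0
  [10] .#.#. => .  t=3,i=5
  [9] .#..# => #  t=0,i=16
  [8] .#... => #  t=1,i=4
  [7] ..### => .  t=3,i=16
  [6] ..##. => #  t=1,i=7
  [5] ..#.# => #  t=0,i=18
  [4] ..#.. => .  t=0,i=15
  [3] ...## => #  t=1,i=6
  [2] ...#. => .  t=1,i=2
  [1] ....# => .  t=2,i=2
  [0] ..... => #  t=2,i=0
  bits 00100100010011010000001101101001 = 609026921

609026921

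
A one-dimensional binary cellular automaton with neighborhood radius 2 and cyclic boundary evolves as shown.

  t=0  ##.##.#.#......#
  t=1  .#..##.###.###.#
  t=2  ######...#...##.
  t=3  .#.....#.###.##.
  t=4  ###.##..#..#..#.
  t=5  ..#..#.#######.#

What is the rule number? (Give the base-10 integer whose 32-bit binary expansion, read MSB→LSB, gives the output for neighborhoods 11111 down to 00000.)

605994963

  ##### -> .   bit 31 = 0  t=2,i=2
  ####. -> .   bit 30 = 0  t=2,i=4
  ###.# -> #   bit 29 = 1  t=0,i=1
  ###.. -> .   bit 28 = 0  t=2,i=5
  ##.## -> .   bit 27 = 0  t=0,i=2
  ##.#. -> #   bit 26 = 1  t=0,i=5
  ##..# -> .   bit 25 = 0  t=3,i=15
  ##... -> .   bit 24 = 0  t=2,i=6
  #.### -> .   bit 23 = 0  t=1,i=7
  #.##. -> .   bit 22 = 0  t=0,i=3
  #.#.# -> .   bit 21 = 0  t=0,i=6
  #.#.. -> #   bit 20 = 1  t=0,i=8
  #..## -> #   bit 19 = 1  t=1,i=3
  #..#. -> #   bit 18 = 1  t=3,i=0
  #...# -> #   bit 17 = 1  t=2,i=7
  #.... -> .   bit 16 = 0  t=0,i=10
  .#### -> #   bit 15 = 1  t=2,i=1
  .###. -> .   bit 14 = 0  t=0,i=0
  .##.# -> #   bit 13 = 1  t=0,i=4
  .##.. -> #   bit 12 = 1  t=3,i=14
  .#.## -> #   bit 11 = 1  t=3,i=8
  .#.#. -> #   bit 10 = 1  t=0,i=7
  .#..# -> #   bit 9 = 1  t=1,i=2
  .#... -> #   bit 8 = 1  t=0,i=9
  ..### -> #   bit 7 = 1  t=0,i=15
  ..##. -> #   bit 6 = 1  t=1,i=4
  ..#.# -> .   bit 5 = 0  t=3,i=7
  ..#.. -> #   bit 4 = 1  t=2,i=9
  ...## -> .   bit 3 = 0  t=0,i=14
  ...#. -> .   bit 2 = 0  t=2,i=8
  ....# -> #   bit 1 = 1  t=0,i=13
  ..... -> #   bit 0 = 1  t=0,i=11
  bits 00100100000111101011111111010011 = 605994963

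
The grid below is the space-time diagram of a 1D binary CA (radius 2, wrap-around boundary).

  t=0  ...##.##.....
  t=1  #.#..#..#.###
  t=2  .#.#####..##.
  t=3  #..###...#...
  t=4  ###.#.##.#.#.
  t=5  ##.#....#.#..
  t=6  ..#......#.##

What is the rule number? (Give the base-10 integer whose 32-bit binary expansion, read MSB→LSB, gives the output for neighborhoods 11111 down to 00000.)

2374944281

  [31] ##### => #  t=2,i=5
  [30] ####. => .  t=1,i=12
  [29] ###.# => .  t=1,i=0
  [28] ###.. => .  t=2,i=7
  [27] ##.## => #  t=0,i=5
  [26] ##.#. => #  t=1,i=1
  [25] ##..# => .  t=2,i=8
  [24] ##... => #  t=0,i=8
  [23] #.### => #  t=1,i=10
  [22] #.##. => .  t=0,i=6
  [21] #.#.# => .  t=4,i=4
  [20] #.#.. => .  t=1,i=2
  [19] #..## => #  t=2,i=9
  [18] #..#. => #  t=1,i=4
  [17] #...# => #  t=3,i=7
  [16] #.... => .  t=0,i=9
  [15] .#### => #  t=1,i=11
  [14] .###. => #  t=3,i=4
  [13] .##.# => .  t=0,i=4
  [12] .##.. => .  t=0,i=7
  [11] .#.## => .  t=1,i=9
  [10] .#.#. => #  t=4,i=10
  [9] .#..# => #  t=1,i=3
  [8] .#... => .  t=3,i=10
  [7] ..### => .  t=3,i=3
  [6] ..##. => .  t=0,i=3
  [5] ..#.# => .  t=1,i=8
  [4] ..#.. => #  t=1,i=5
  [3] ...## => #  t=0,i=2
  [2] ...#. => .  t=3,i=8
  [1] ....# => .  t=0,i=1
  [0] ..... => #  t=0,i=0
  bits 10001101100011101100011000011001 = 2374944281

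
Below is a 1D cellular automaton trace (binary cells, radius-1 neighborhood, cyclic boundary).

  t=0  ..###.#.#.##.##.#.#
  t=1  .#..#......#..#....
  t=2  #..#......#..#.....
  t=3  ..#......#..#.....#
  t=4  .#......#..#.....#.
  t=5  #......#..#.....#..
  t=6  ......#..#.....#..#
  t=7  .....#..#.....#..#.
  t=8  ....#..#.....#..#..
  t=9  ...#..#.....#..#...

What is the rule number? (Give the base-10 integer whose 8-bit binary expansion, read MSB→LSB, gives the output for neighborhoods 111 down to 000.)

  ### -> .   bit 7 = 0  t=0,i=3
  ##. -> #   bit 6 = 1  t=0,i=4
  #.# -> .   bit 5 = 0  t=0,i=5
  #.. -> .   bit 4 = 0  t=0,i=0
  .## -> .   bit 3 = 0  t=0,i=2
  .#. -> .   bit 2 = 0  t=0,i=6
  ..# -> #   bit 1 = 1  t=0,i=1
  ... -> .   bit 0 = 0  t=1,i=6
  bits 01000010 = 66

66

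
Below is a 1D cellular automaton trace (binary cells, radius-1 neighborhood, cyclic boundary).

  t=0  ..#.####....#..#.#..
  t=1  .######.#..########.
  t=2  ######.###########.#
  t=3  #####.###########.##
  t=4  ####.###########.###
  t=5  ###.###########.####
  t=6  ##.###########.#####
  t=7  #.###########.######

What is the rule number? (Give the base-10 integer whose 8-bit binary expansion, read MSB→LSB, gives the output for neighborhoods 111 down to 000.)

  ###|#  b7=1 t=0,i=5
  ##.|.  b6=0 t=0,i=7
  #.#|#  b5=1 t=0,i=3
  #..|#  b4=1 t=0,i=8
  .##|#  b3=1 t=0,i=4
  .#.|#  b2=1 t=0,i=2
  ..#|#  b1=1 t=0,i=1
  ...|.  b0=0 t=0,i=0
  bits 10111110 = 190

190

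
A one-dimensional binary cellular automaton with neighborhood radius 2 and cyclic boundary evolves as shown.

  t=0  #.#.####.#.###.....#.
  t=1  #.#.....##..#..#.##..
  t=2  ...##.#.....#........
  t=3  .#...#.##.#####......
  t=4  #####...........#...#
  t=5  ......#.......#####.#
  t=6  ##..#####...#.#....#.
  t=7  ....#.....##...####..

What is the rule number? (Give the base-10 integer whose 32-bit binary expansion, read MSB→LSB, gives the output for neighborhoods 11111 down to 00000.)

  #####|.  b31=0 t=3,i=12
  ####.|.  b30=0 t=0,i=6
  ###.#|.  b29=0 t=0,i=7
  ###..|.  b28=0 t=0,i=13
  ##.##|.  b27=0 t=3,i=9
  ##.#.|#  b26=1 t=0,i=8
  ##..#|.  b25=0 t=1,i=10
  ##...|.  b24=0 t=0,i=14
  #.###|.  b23=0 t=0,i=4
  #.##.|.  b22=0 t=1,i=17
  #.#.#|#  b21=1 t=0,i=0
  #.#..|.  b20=0 t=1,i=2
  #..##|.  b19=0 t=6,i=3
  #..#.|.  b18=0 t=1,i=11
  #...#|#  b17=1 t=3,i=3
  #....|#  b16=1 t=0,i=15
  .####|.  b15=0 t=0,i=5
  .###.|#  b14=1 t=0,i=12
  .##.#|.  b13=0 t=2,i=4
  .##..|.  b12=0 t=1,i=9
  .#.##|.  b11=0 t=0,i=3
  .#.#.|.  b10=0 t=0,i=1
  .#..#|.  b9=0 t=1,i=13
  .#...|#  b8=1 t=1,i=3
  ..###|#  b7=1 t=4,i=20
  ..##.|.  b6=0 t=1,i=8
  ..#.#|.  b5=0 t=0,i=19
  ..#..|#  b4=1 t=1,i=12
  ...##|.  b3=0 t=1,i=7
  ...#.|#  b2=1 t=0,i=18
  ....#|#  b1=1 t=0,i=17
  .....|.  b0=0 t=0,i=16
  bits 00000100001000110100000110010110 = 69419414

69419414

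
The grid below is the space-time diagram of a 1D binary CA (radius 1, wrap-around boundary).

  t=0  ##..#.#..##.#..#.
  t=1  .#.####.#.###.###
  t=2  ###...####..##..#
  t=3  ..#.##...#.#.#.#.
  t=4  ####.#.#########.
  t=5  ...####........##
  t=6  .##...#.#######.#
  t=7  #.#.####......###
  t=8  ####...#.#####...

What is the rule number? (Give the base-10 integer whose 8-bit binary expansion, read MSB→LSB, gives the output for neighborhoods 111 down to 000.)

  ### -> .   bit 7 = 0  t=1,i=4
  ##. -> #   bit 6 = 1  t=0,i=1
  #.# -> #   bit 5 = 1  t=0,i=5
  #.. -> .   bit 4 = 0  t=0,i=2
  .## -> .   bit 3 = 0  t=0,i=0
  .#. -> #   bit 2 = 1  t=0,i=4
  ..# -> #   bit 1 = 1  t=0,i=3
  ... -> #   bit 0 = 1  t=2,i=4
  bits 01100111 = 103

103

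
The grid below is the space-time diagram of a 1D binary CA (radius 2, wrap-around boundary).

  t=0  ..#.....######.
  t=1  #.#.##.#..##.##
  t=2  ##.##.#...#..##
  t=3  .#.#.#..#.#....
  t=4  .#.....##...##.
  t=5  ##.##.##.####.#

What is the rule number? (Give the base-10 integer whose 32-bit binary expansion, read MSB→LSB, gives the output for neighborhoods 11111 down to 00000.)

  #####|#  b31=1 t=0,i=10
  ####.|.  b30=0 t=0,i=12
  ###.#|#  b29=1 t=1,i=0
  ###..|#  b28=1 t=0,i=13
  ##.##|.  b27=0 t=1,i=12
  ##.#.|#  b26=1 t=1,i=1
  ##..#|#  b25=1 t=4,i=14
  ##...|#  b24=1 t=0,i=14
  #.###|#  b23=1 t=1,i=13
  #.##.|#  b22=1 t=1,i=4
  #.#.#|.  b21=0 t=1,i=2
  #.#..|.  b20=0 t=1,i=7
  #..##|.  b19=0 t=1,i=9
  #..#.|#  b18=1 t=3,i=7
  #...#|#  b17=1 t=0,i=0
  #....|#  b16=1 t=0,i=4
  .####|.  b15=0 t=0,i=9
  .###.|#  b14=1 t=1,i=14
  .##.#|.  b13=0 t=1,i=5
  .##..|.  b12=0 t=4,i=8
  .#.##|#  b11=1 t=1,i=3
  .#.#.|.  b10=0 t=3,i=2
  .#..#|.  b9=0 t=1,i=8
  .#...|.  b8=0 t=0,i=3
  ..###|.  b7=0 t=0,i=8
  ..##.|#  b6=1 t=1,i=10
  ..#.#|#  b5=1 t=3,i=1
  ..#..|#  b4=1 t=0,i=2
  ...##|#  b3=1 t=0,i=7
  ...#.|.  b2=0 t=0,i=1
  ....#|.  b1=0 t=0,i=6
  .....|#  b0=1 t=0,i=5
  bits 10110111110001110100100001111001 = 3083290745

3083290745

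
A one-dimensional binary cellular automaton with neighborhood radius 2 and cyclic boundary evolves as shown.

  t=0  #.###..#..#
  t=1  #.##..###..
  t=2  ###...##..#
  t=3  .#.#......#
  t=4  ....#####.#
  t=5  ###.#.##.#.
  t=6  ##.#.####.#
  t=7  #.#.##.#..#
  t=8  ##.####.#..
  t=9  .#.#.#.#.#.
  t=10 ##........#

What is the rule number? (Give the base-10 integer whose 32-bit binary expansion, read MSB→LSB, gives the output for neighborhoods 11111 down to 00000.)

  [31] ##### => #  t=4,i=6
  [30] ####. => #  t=2,i=1
  [29] ###.# => .  t=4,i=8
  [28] ###.. => .  t=0,i=4
  [27] ##.## => .  t=0,i=1
  [26] ##.#. => #  t=4,i=9
  [25] ##..# => .  t=0,i=5
  [24] ##... => #  t=2,i=3
  [23] #.### => #  t=0,i=2
  [22] #.##. => #  t=1,i=2
  [21] #.#.# => .  t=3,i=1
  [20] #.#.. => .  t=3,i=3
  [19] #..## => .  t=0,i=9
  [18] #..#. => #  t=0,i=6
  [17] #...# => .  t=2,i=4
  [16] #.... => #  t=3,i=5
  [15] .#### => .  t=2,i=0
  [14] .###. => #  t=0,i=3
  [13] .##.# => #  t=0,i=0
  [12] .##.. => .  t=1,i=3
  [11] .#.## => #  t=1,i=1
  [10] .#.#. => .  t=3,i=0
  [9] .#..# => #  t=0,i=8
  [8] .#... => #  t=3,i=4
  [7] ..### => #  t=1,i=6
  [6] ..##. => .  t=0,i=10
  [5] ..#.# => #  t=1,i=0
  [4] ..#.. => #  t=0,i=7
  [3] ...## => .  t=2,i=5
  [2] ...#. => .  t=3,i=9
  [1] ....# => #  t=3,i=8
  [0] ..... => #  t=3,i=6
  bits 11000101110001010110101110110011 = 3318049715

3318049715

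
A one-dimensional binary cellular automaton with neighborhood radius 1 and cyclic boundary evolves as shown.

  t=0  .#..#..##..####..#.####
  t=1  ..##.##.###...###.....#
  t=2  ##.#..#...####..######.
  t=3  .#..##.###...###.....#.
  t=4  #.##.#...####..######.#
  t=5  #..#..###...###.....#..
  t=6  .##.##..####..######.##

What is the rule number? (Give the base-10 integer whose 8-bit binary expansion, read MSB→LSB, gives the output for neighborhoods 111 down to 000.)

83

  nb ###: next=.  (t=0,i=12, bit7=0)
  nb ##.: next=#  (t=0,i=8, bit6=1)
  nb #.#: next=.  (t=0,i=0, bit5=0)
  nb #..: next=#  (t=0,i=2, bit4=1)
  nb .##: next=.  (t=0,i=7, bit3=0)
  nb .#.: next=.  (t=0,i=1, bit2=0)
  nb ..#: next=#  (t=0,i=3, bit1=1)
  nb ...: next=#  (t=1,i=12, bit0=1)
  bits 01010011 = 83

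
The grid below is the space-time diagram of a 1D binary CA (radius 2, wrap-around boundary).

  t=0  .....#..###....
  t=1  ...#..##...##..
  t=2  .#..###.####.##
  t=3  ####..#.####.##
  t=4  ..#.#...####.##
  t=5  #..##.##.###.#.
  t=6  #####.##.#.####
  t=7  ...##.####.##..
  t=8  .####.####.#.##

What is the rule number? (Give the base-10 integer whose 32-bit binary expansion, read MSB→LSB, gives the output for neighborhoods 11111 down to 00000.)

  nb #####: next=.  (t=3,i=0, bit31=0)
  nb ####.: next=#  (t=2,i=10, bit30=1)
  nb ###.#: next=#  (t=2,i=6, bit29=1)
  nb ###..: next=.  (t=0,i=10, bit28=0)
  nb ##.##: next=.  (t=2,i=7, bit27=0)
  nb ##.#.: next=#  (t=2,i=0, bit26=1)
  nb ##..#: next=#  (t=3,i=4, bit25=1)
  nb ##...: next=#  (t=0,i=11, bit24=1)
  nb #.###: next=#  (t=2,i=8, bit23=1)
  nb #.##.: next=#  (t=2,i=13, bit22=1)
  nb #.#.#: next=#  (t=5,i=13, bit21=1)
  nb #.#..: next=#  (t=2,i=1, bit20=1)
  nb #..##: next=#  (t=0,i=7, bit19=1)
  nb #..#.: next=.  (t=3,i=5, bit18=0)
  nb #...#: next=#  (t=1,i=9, bit17=1)
  nb #....: next=#  (t=0,i=12, bit16=1)
  nb .####: next=#  (t=2,i=9, bit15=1)
  nb .###.: next=.  (t=0,i=9, bit14=0)
  nb .##.#: next=#  (t=2,i=14, bit13=1)
  nb .##..: next=.  (t=1,i=7, bit12=0)
  nb .#.##: next=.  (t=3,i=7, bit11=0)
  nb .#.#.: next=#  (t=4,i=3, bit10=1)
  nb .#..#: next=#  (t=0,i=6, bit9=1)
  nb .#...: next=.  (t=4,i=5, bit8=0)
  nb ..###: next=.  (t=0,i=8, bit7=0)
  nb ..##.: next=#  (t=1,i=6, bit6=1)
  nb ..#.#: next=.  (t=3,i=6, bit5=0)
  nb ..#..: next=.  (t=0,i=5, bit4=0)
  nb ...##: next=#  (t=1,i=10, bit3=1)
  nb ...#.: next=.  (t=0,i=4, bit2=0)
  nb ....#: next=#  (t=0,i=3, bit1=1)
  nb .....: next=.  (t=0,i=0, bit0=0)
  bits 01100111111110111010011001001010 = 1744545354

1744545354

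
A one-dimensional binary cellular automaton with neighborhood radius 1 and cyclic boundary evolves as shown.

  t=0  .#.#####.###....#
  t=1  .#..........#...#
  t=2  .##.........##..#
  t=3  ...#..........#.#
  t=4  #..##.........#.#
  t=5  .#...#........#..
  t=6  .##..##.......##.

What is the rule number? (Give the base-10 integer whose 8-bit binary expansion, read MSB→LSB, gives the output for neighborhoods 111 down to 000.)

20

  [7] ### => .  t=0,i=4
  [6] ##. => .  t=0,i=7
  [5] #.# => .  t=0,i=0
  [4] #.. => #  t=0,i=12
  [3] .## => .  t=0,i=3
  [2] .#. => #  t=0,i=1
  [1] ..# => .  t=0,i=15
  [0] ... => .  t=0,i=13
  bits 00010100 = 20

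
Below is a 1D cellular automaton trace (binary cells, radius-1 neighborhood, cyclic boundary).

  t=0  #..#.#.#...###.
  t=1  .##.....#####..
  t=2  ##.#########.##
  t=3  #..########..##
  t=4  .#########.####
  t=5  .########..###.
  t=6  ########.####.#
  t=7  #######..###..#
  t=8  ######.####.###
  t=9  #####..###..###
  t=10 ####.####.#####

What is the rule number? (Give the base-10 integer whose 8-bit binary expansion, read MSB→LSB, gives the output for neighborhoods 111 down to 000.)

  [7] ### => #  t=0,i=12
  [6] ##. => .  t=0,i=13
  [5] #.# => .  t=0,i=4
  [4] #.. => #  t=0,i=1
  [3] .## => #  t=0,i=11
  [2] .#. => .  t=0,i=0
  [1] ..# => #  t=0,i=2
  [0] ... => #  t=0,i=9
  bits 10011011 = 155

155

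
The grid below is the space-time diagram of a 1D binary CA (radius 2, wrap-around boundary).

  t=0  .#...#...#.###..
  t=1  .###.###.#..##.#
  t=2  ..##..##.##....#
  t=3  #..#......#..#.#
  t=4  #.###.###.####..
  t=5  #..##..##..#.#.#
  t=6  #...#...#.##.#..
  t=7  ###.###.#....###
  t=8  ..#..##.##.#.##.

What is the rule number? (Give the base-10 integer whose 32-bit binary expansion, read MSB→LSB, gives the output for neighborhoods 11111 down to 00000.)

808899507

  ##### -> .   bit 31 = 0  t=7,i=0
  ####. -> .   bit 30 = 0  t=4,i=12
  ###.# -> #   bit 29 = 1  t=1,i=3
  ###.. -> #   bit 28 = 1  t=0,i=13
  ##.## -> .   bit 27 = 0  t=1,i=4
  ##.#. -> .   bit 26 = 0  t=1,i=8
  ##..# -> .   bit 25 = 0  t=2,i=4
  ##... -> .   bit 24 = 0  t=0,i=14
  #.### -> .   bit 23 = 0  t=0,i=11
  #.##. -> .   bit 22 = 0  t=2,i=9
  #.#.# -> #   bit 21 = 1  t=1,i=15
  #.#.. -> #   bit 20 = 1  t=1,i=9
  #..## -> .   bit 19 = 0  t=1,i=11
  #..#. -> #   bit 18 = 1  t=3,i=2
  #...# -> #   bit 17 = 1  t=0,i=3
  #.... -> .   bit 16 = 0  t=2,i=12
  .#### -> #   bit 15 = 1  t=4,i=11
  .###. -> #   bit 14 = 1  t=0,i=12
  .##.# -> .   bit 13 = 0  t=1,i=13
  .##.. -> #   bit 12 = 1  t=2,i=3
  .#.## -> .   bit 11 = 0  t=0,i=10
  .#.#. -> .   bit 10 = 0  t=5,i=12
  .#..# -> #   bit 9 = 1  t=1,i=10
  .#... -> #   bit 8 = 1  t=0,i=2
  ..### -> #   bit 7 = 1  t=7,i=13
  ..##. -> .   bit 6 = 0  t=1,i=12
  ..#.# -> #   bit 5 = 1  t=0,i=9
  ..#.. -> #   bit 4 = 1  t=0,i=1
  ...## -> .   bit 3 = 0  t=7,i=12
  ...#. -> .   bit 2 = 0  t=0,i=0
  ....# -> #   bit 1 = 1  t=2,i=13
  ..... -> #   bit 0 = 1  t=3,i=6
  bits 00110000001101101101001110110011 = 808899507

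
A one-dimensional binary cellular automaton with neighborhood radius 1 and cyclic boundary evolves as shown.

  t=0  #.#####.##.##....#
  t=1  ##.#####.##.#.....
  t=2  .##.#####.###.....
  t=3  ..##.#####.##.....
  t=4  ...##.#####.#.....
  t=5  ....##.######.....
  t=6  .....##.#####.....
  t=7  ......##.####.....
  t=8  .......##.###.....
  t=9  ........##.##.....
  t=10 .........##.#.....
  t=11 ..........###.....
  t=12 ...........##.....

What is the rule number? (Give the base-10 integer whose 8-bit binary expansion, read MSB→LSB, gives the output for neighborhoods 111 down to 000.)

  ###|#  b7=1 t=0,i=3
  ##.|#  b6=1 t=0,i=0
  #.#|#  b5=1 t=0,i=1
  #..|.  b4=0 t=0,i=13
  .##|.  b3=0 t=0,i=2
  .#.|#  b2=1 t=1,i=12
  ..#|.  b1=0 t=0,i=16
  ...|.  b0=0 t=0,i=14
  bits 11100100 = 228

228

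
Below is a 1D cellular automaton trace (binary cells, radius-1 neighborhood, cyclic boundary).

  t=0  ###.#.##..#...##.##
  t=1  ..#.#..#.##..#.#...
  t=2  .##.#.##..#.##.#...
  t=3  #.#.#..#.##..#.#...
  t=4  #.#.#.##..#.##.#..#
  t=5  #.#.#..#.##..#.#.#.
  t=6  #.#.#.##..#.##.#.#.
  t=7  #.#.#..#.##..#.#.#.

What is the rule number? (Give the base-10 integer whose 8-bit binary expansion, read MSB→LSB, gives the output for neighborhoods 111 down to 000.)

  nb ###: next=.  (t=0,i=0, bit7=0)
  nb ##.: next=#  (t=0,i=2, bit6=1)
  nb #.#: next=.  (t=0,i=3, bit5=0)
  nb #..: next=.  (t=0,i=8, bit4=0)
  nb .##: next=.  (t=0,i=6, bit3=0)
  nb .#.: next=#  (t=0,i=4, bit2=1)
  nb ..#: next=#  (t=0,i=9, bit1=1)
  nb ...: next=.  (t=0,i=12, bit0=0)
  bits 01000110 = 70

70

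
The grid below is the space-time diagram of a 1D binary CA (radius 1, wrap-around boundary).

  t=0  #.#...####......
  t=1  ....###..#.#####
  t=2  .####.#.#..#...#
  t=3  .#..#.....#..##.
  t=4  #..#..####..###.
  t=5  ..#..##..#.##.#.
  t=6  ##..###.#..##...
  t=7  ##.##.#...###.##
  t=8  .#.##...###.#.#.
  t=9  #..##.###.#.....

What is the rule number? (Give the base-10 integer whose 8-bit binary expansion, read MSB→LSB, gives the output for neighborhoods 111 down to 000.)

  ### -> .   bit 7 = 0  t=0,i=7
  ##. -> #   bit 6 = 1  t=0,i=9
  #.# -> .   bit 5 = 0  t=0,i=1
  #.. -> .   bit 4 = 0  t=0,i=3
  .## -> #   bit 3 = 1  t=0,i=6
  .#. -> .   bit 2 = 0  t=0,i=0
  ..# -> #   bit 1 = 1  t=0,i=5
  ... -> #   bit 0 = 1  t=0,i=4
  bits 01001011 = 75

75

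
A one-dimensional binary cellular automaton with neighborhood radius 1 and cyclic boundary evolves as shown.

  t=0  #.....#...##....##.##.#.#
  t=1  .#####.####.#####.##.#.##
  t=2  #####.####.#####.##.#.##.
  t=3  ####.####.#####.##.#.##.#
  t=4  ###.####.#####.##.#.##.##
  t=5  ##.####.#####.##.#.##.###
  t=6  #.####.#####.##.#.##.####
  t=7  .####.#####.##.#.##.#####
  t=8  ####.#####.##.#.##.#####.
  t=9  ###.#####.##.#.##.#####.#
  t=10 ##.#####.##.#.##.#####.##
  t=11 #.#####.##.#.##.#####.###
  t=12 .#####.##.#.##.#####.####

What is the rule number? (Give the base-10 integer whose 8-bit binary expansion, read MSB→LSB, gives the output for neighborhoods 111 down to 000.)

187

  [7] ### => #  t=1,i=2
  [6] ##. => .  t=0,i=0
  [5] #.# => #  t=0,i=18
  [4] #.. => #  t=0,i=1
  [3] .## => #  t=0,i=10
  [2] .#. => .  t=0,i=6
  [1] ..# => #  t=0,i=5
  [0] ... => #  t=0,i=2
  bits 10111011 = 187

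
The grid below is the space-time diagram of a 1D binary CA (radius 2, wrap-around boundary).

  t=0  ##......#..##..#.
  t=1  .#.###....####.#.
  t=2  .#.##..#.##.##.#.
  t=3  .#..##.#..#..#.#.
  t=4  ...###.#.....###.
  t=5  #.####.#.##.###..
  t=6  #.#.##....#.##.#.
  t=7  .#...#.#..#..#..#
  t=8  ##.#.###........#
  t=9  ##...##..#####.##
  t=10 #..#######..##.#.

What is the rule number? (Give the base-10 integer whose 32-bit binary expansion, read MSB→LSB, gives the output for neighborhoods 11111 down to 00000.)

1654355177

  nb #####: next=.  (t=9,i=11, bit31=0)
  nb ####.: next=#  (t=1,i=12, bit30=1)
  nb ###.#: next=#  (t=1,i=13, bit29=1)
  nb ###..: next=.  (t=1,i=5, bit28=0)
  nb ##.##: next=.  (t=2,i=11, bit27=0)
  nb ##.#.: next=.  (t=1,i=14, bit26=0)
  nb ##..#: next=#  (t=0,i=13, bit25=1)
  nb ##...: next=.  (t=0,i=2, bit24=0)
  nb #.###: next=#  (t=1,i=3, bit23=1)
  nb #.##.: next=.  (t=0,i=0, bit22=0)
  nb #.#.#: next=.  (t=5,i=7, bit21=0)
  nb #.#..: next=#  (t=1,i=15, bit20=1)
  nb #..##: next=#  (t=0,i=10, bit19=1)
  nb #..#.: next=.  (t=0,i=14, bit18=0)
  nb #...#: next=#  (t=7,i=3, bit17=1)
  nb #....: next=#  (t=0,i=3, bit16=1)
  nb .####: next=.  (t=1,i=11, bit15=0)
  nb .###.: next=#  (t=1,i=4, bit14=1)
  nb .##.#: next=#  (t=2,i=10, bit13=1)
  nb .##..: next=#  (t=0,i=1, bit12=1)
  nb .#.##: next=.  (t=0,i=16, bit11=0)
  nb .#.#.: next=#  (t=3,i=14, bit10=1)
  nb .#..#: next=.  (t=0,i=9, bit9=0)
  nb .#...: next=.  (t=4,i=8, bit8=0)
  nb ..###: next=#  (t=1,i=10, bit7=1)
  nb ..##.: next=#  (t=0,i=11, bit6=1)
  nb ..#.#: next=#  (t=0,i=15, bit5=1)
  nb ..#..: next=.  (t=0,i=8, bit4=0)
  nb ...##: next=#  (t=1,i=9, bit3=1)
  nb ...#.: next=.  (t=0,i=7, bit2=0)
  nb ....#: next=.  (t=0,i=6, bit1=0)
  nb .....: next=#  (t=0,i=4, bit0=1)
  bits 01100010100110110111010011101001 = 1654355177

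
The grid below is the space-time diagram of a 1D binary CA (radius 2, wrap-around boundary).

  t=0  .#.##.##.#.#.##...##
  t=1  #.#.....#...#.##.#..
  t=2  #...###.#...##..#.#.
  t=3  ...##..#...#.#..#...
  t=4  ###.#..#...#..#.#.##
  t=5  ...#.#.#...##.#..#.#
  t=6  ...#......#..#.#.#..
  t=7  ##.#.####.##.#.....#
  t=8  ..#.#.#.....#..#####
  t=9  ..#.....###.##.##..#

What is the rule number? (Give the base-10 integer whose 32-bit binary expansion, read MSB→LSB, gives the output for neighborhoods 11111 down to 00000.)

352426683

  nb #####: next=.  (t=4,i=0, bit31=0)
  nb ####.: next=.  (t=4,i=1, bit30=0)
  nb ###.#: next=.  (t=2,i=6, bit29=0)
  nb ###..: next=#  (t=8,i=19, bit28=1)
  nb ##.##: next=.  (t=0,i=5, bit27=0)
  nb ##.#.: next=#  (t=0,i=0, bit26=1)
  nb ##..#: next=.  (t=2,i=14, bit25=0)
  nb ##...: next=#  (t=0,i=15, bit24=1)
  nb #.###: next=.  (t=4,i=18, bit23=0)
  nb #.##.: next=.  (t=0,i=3, bit22=0)
  nb #.#.#: next=.  (t=0,i=1, bit21=0)
  nb #.#..: next=.  (t=1,i=2, bit20=0)
  nb #..##: next=.  (t=8,i=14, bit19=0)
  nb #..#.: next=.  (t=1,i=19, bit18=0)
  nb #...#: next=.  (t=0,i=16, bit17=0)
  nb #....: next=#  (t=1,i=4, bit16=1)
  nb .####: next=#  (t=4,i=19, bit15=1)
  nb .###.: next=.  (t=2,i=5, bit14=0)
  nb .##.#: next=.  (t=0,i=4, bit13=0)
  nb .##..: next=#  (t=0,i=14, bit12=1)
  nb .#.##: next=#  (t=0,i=2, bit11=1)
  nb .#.#.: next=.  (t=0,i=10, bit10=0)
  nb .#..#: next=#  (t=1,i=18, bit9=1)
  nb .#...: next=.  (t=1,i=3, bit8=0)
  nb ..###: next=#  (t=2,i=4, bit7=1)
  nb ..##.: next=.  (t=0,i=18, bit6=0)
  nb ..#.#: next=#  (t=1,i=0, bit5=1)
  nb ..#..: next=#  (t=1,i=8, bit4=1)
  nb ...##: next=#  (t=0,i=17, bit3=1)
  nb ...#.: next=.  (t=1,i=7, bit2=0)
  nb ....#: next=#  (t=1,i=6, bit1=1)
  nb .....: next=#  (t=1,i=5, bit0=1)
  bits 00010101000000011001101010111011 = 352426683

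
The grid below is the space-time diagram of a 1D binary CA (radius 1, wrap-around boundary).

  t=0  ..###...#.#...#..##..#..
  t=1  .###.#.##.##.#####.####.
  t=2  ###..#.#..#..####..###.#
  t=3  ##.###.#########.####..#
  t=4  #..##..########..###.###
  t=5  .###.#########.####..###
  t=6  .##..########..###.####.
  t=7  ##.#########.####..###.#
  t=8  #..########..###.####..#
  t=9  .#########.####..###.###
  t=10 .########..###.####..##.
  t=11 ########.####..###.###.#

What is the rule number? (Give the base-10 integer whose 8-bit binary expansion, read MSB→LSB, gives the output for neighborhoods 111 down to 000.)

158

  [7] ### => #  t=0,i=3
  [6] ##. => .  t=0,i=4
  [5] #.# => .  t=0,i=9
  [4] #.. => #  t=0,i=5
  [3] .## => #  t=0,i=2
  [2] .#. => #  t=0,i=8
  [1] ..# => #  t=0,i=1
  [0] ... => .  t=0,i=0
  bits 10011110 = 158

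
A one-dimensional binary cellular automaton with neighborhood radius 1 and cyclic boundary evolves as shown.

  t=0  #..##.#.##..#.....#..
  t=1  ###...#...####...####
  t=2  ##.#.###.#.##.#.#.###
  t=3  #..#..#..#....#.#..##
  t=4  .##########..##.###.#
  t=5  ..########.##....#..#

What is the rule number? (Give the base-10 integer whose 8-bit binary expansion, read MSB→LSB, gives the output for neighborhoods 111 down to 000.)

  [7] ### => #  t=1,i=0
  [6] ##. => .  t=0,i=4
  [5] #.# => .  t=0,i=5
  [4] #.. => #  t=0,i=1
  [3] .## => .  t=0,i=3
  [2] .#. => #  t=0,i=0
  [1] ..# => #  t=0,i=2
  [0] ... => .  t=0,i=14
  bits 10010110 = 150

150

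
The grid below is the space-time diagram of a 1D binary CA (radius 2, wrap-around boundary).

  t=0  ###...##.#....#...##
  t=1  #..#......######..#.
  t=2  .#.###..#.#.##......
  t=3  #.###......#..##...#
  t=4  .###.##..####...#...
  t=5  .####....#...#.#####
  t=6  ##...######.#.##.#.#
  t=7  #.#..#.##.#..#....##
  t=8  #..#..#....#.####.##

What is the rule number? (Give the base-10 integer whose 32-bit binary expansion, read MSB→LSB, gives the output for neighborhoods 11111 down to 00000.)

  nb #####: next=#  (t=0,i=0, bit31=1)
  nb ####.: next=.  (t=0,i=1, bit30=0)
  nb ###.#: next=#  (t=4,i=3, bit29=1)
  nb ###..: next=.  (t=0,i=2, bit28=0)
  nb ##.##: next=#  (t=3,i=1, bit27=1)
  nb ##.#.: next=.  (t=0,i=8, bit26=0)
  nb ##..#: next=.  (t=1,i=16, bit25=0)
  nb ##...: next=#  (t=0,i=3, bit24=1)
  nb #.###: next=#  (t=2,i=3, bit23=1)
  nb #.##.: next=.  (t=2,i=12, bit22=0)
  nb #.#.#: next=.  (t=2,i=10, bit21=0)
  nb #.#..: next=.  (t=0,i=9, bit20=0)
  nb #..##: next=.  (t=3,i=13, bit19=0)
  nb #..#.: next=.  (t=1,i=2, bit18=0)
  nb #...#: next=.  (t=0,i=4, bit17=0)
  nb #....: next=#  (t=0,i=11, bit16=1)
  nb .####: next=.  (t=0,i=19, bit15=0)
  nb .###.: next=#  (t=2,i=4, bit14=1)
  nb .##.#: next=.  (t=0,i=7, bit13=0)
  nb .##..: next=.  (t=2,i=13, bit12=0)
  nb .#.##: next=#  (t=2,i=2, bit11=1)
  nb .#.#.: next=.  (t=1,i=19, bit10=0)
  nb .#..#: next=#  (t=1,i=1, bit9=1)
  nb .#...: next=#  (t=0,i=10, bit8=1)
  nb ..###: next=#  (t=0,i=18, bit7=1)
  nb ..##.: next=.  (t=0,i=6, bit6=0)
  nb ..#.#: next=.  (t=1,i=18, bit5=0)
  nb ..#..: next=#  (t=0,i=14, bit4=1)
  nb ...##: next=.  (t=0,i=5, bit3=0)
  nb ...#.: next=#  (t=0,i=13, bit2=1)
  nb ....#: next=#  (t=0,i=12, bit1=1)
  nb .....: next=.  (t=1,i=6, bit0=0)
  bits 10101001100000010100101110010110 = 2843822998

2843822998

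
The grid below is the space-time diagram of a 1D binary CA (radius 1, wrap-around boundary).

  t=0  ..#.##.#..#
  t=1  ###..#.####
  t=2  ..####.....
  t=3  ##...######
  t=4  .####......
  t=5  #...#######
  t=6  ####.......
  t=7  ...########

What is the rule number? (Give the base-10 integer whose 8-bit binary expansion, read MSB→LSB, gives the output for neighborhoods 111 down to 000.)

  nb ###: next=.  (t=1,i=0, bit7=0)
  nb ##.: next=#  (t=0,i=5, bit6=1)
  nb #.#: next=.  (t=0,i=3, bit5=0)
  nb #..: next=#  (t=0,i=0, bit4=1)
  nb .##: next=.  (t=0,i=4, bit3=0)
  nb .#.: next=#  (t=0,i=2, bit2=1)
  nb ..#: next=#  (t=0,i=1, bit1=1)
  nb ...: next=#  (t=2,i=0, bit0=1)
  bits 01010111 = 87

87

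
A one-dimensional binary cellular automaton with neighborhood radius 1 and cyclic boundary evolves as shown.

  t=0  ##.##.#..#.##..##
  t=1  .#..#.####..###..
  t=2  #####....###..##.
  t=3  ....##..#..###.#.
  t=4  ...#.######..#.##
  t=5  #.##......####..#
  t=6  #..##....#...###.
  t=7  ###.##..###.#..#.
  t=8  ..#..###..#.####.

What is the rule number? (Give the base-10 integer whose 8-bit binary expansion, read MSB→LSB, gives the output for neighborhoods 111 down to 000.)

  nb ###: next=.  (t=0,i=0, bit7=0)
  nb ##.: next=#  (t=0,i=1, bit6=1)
  nb #.#: next=.  (t=0,i=2, bit5=0)
  nb #..: next=#  (t=0,i=7, bit4=1)
  nb .##: next=.  (t=0,i=3, bit3=0)
  nb .#.: next=#  (t=0,i=6, bit2=1)
  nb ..#: next=#  (t=0,i=8, bit1=1)
  nb ...: next=.  (t=1,i=16, bit0=0)
  bits 01010110 = 86

86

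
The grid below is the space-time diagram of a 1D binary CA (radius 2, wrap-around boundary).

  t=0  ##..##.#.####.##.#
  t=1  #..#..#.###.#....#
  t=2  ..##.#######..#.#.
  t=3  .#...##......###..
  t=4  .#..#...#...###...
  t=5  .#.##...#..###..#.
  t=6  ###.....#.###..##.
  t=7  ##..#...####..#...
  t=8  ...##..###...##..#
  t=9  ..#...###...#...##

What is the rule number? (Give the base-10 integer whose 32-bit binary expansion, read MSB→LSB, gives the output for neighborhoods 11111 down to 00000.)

  ##### -> .   bit 31 = 0  t=2,i=7
  ####. -> .   bit 30 = 0  t=0,i=11
  ###.# -> #   bit 29 = 1  t=0,i=12
  ###.. -> .   bit 28 = 0  t=0,i=1
  ##.## -> .   bit 27 = 0  t=0,i=13
  ##.#. -> #   bit 26 = 1  t=0,i=6
  ##..# -> .   bit 25 = 0  t=0,i=2
  ##... -> .   bit 24 = 0  t=3,i=7
  #.### -> #   bit 23 = 1  t=0,i=9
  #.##. -> .   bit 22 = 0  t=0,i=14
  #.#.# -> .   bit 21 = 0  t=0,i=7
  #.#.. -> .   bit 20 = 0  t=1,i=12
  #..## -> #   bit 19 = 1  t=0,i=3
  #..#. -> #   bit 18 = 1  t=1,i=2
  #...# -> .   bit 17 = 0  t=2,i=0
  #.... -> #   bit 16 = 1  t=1,i=14
  .#### -> #   bit 15 = 1  t=0,i=10
  .###. -> #   bit 14 = 1  t=0,i=0
  .##.# -> .   bit 13 = 0  t=0,i=5
  .##.. -> .   bit 12 = 0  t=1,i=0
  .#.## -> #   bit 11 = 1  t=0,i=8
  .#.#. -> #   bit 10 = 1  t=2,i=15
  .#..# -> .   bit 9 = 0  t=1,i=4
  .#... -> .   bit 8 = 0  t=1,i=13
  ..### -> #   bit 7 = 1  t=3,i=13
  ..##. -> .   bit 6 = 0  t=0,i=4
  ..#.# -> #   bit 5 = 1  t=1,i=6
  ..#.. -> #   bit 4 = 1  t=1,i=3
  ...## -> #   bit 3 = 1  t=1,i=16
  ...#. -> .   bit 2 = 0  t=3,i=0
  ....# -> .   bit 1 = 0  t=1,i=15
  ..... -> .   bit 0 = 0  t=3,i=9
  bits 00100100100011011100110010111000 = 613272760

613272760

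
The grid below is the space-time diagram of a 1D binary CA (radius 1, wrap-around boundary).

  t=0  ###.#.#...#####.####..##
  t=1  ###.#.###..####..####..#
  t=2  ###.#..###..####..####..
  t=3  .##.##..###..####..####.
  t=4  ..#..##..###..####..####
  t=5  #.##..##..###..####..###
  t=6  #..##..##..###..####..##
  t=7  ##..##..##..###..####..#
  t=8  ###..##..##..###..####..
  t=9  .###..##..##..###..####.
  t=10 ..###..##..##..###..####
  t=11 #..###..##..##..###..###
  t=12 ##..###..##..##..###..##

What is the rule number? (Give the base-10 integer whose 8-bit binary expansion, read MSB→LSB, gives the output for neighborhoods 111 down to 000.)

  [7] ### => #  t=0,i=0
  [6] ##. => #  t=0,i=2
  [5] #.# => .  t=0,i=3
  [4] #.. => #  t=0,i=7
  [3] .## => .  t=0,i=10
  [2] .#. => #  t=0,i=4
  [1] ..# => .  t=0,i=9
  [0] ... => #  t=0,i=8
  bits 11010101 = 213

213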